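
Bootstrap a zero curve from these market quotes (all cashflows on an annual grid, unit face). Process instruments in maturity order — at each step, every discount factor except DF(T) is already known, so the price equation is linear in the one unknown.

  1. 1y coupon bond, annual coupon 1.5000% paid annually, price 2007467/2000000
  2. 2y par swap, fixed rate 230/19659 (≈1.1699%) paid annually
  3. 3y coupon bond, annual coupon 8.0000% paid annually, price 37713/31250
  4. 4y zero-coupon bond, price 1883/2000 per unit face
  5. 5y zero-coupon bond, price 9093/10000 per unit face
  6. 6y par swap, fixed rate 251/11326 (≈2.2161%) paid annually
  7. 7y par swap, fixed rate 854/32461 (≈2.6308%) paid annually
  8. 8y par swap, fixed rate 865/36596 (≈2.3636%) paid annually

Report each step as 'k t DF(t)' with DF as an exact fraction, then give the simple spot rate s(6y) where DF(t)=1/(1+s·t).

1 1 9889/10000
2 2 977/1000
3 3 4859/5000
4 4 1883/2000
5 5 9093/10000
6 6 1749/2000
7 7 2073/2500
8 8 827/1000
s(6y) = (1/(1749/2000) − 1)/(6) = 251/10494 ≈ 2.3918%

step 1 [1y] bond c/1=3/200: DF=(2007467/2000000 − 3/200·(0))/(1+3/200) = 9889/10000 ≈ 0.988900
step 2 [2y] swap r/1=230/19659: DF=(1 − 230/19659·(0.988900))/(1+230/19659) = 977/1000 ≈ 0.977000
step 3 [3y] bond c/1=2/25: DF=(37713/31250 − 2/25·(0.988900+0.977000))/(1+2/25) = 4859/5000 ≈ 0.971800
step 4 [4y] zero: DF = P = 1883/2000 ≈ 0.941500
step 5 [5y] zero: DF = P = 9093/10000 ≈ 0.909300
step 6 [6y] swap r/1=251/11326: DF=(1 − 251/11326·(0.988900+0.977000+0.971800+0.941500+0.909300))/(1+251/11326) = 1749/2000 ≈ 0.874500
step 7 [7y] swap r/1=854/32461: DF=(1 − 854/32461·(0.988900+0.977000+0.971800+0.941500+0.909300+0.874500))/(1+854/32461) = 2073/2500 ≈ 0.829200
step 8 [8y] swap r/1=865/36596: DF=(1 − 865/36596·(0.988900+0.977000+0.971800+0.941500+0.909300+0.874500+0.829200))/(1+865/36596) = 827/1000 ≈ 0.827000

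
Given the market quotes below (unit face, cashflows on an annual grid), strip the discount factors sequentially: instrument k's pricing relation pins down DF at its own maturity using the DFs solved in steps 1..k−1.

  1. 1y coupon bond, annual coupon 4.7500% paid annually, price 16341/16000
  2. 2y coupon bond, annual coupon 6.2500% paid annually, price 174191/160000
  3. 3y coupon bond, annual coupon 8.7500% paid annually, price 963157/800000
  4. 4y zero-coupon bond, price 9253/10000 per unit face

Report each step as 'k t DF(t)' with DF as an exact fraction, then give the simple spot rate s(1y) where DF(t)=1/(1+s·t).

1 1 39/40
2 2 9673/10000
3 3 2377/2500
4 4 9253/10000
s(1y) = (1/(39/40) − 1)/(1) = 1/39 ≈ 2.5641%

step 1 [1y] bond c/1=19/400: DF=(16341/16000 − 19/400·(0))/(1+19/400) = 39/40 ≈ 0.975000
step 2 [2y] bond c/1=1/16: DF=(174191/160000 − 1/16·(0.975000))/(1+1/16) = 9673/10000 ≈ 0.967300
step 3 [3y] bond c/1=7/80: DF=(963157/800000 − 7/80·(0.975000+0.967300))/(1+7/80) = 2377/2500 ≈ 0.950800
step 4 [4y] zero: DF = P = 9253/10000 ≈ 0.925300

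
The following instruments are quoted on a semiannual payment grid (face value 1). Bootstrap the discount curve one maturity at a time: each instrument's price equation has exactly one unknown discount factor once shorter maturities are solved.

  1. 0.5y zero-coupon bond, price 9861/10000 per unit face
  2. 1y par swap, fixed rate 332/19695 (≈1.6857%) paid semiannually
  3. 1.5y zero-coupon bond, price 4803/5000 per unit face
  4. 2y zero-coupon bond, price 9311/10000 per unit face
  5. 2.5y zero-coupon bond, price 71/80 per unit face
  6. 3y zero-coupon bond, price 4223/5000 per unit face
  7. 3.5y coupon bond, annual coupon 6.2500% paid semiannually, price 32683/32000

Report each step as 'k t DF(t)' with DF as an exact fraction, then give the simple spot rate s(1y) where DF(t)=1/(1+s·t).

1 1/2 9861/10000
2 1 4917/5000
3 3/2 4803/5000
4 2 9311/10000
5 5/2 71/80
6 3 4223/5000
7 7/2 8209/10000
s(1y) = (1/(4917/5000) − 1)/(1) = 83/4917 ≈ 1.6880%

step 1 [0.5y] zero: DF = P = 9861/10000 ≈ 0.986100
step 2 [1y] swap r/2=166/19695: DF=(1 − 166/19695·(0.986100))/(1+166/19695) = 4917/5000 ≈ 0.983400
step 3 [1.5y] zero: DF = P = 4803/5000 ≈ 0.960600
step 4 [2y] zero: DF = P = 9311/10000 ≈ 0.931100
step 5 [2.5y] zero: DF = P = 71/80 ≈ 0.887500
step 6 [3y] zero: DF = P = 4223/5000 ≈ 0.844600
step 7 [3.5y] bond c/2=1/32: DF=(32683/32000 − 1/32·(0.986100+0.983400+0.960600+0.931100+0.887500+0.844600))/(1+1/32) = 8209/10000 ≈ 0.820900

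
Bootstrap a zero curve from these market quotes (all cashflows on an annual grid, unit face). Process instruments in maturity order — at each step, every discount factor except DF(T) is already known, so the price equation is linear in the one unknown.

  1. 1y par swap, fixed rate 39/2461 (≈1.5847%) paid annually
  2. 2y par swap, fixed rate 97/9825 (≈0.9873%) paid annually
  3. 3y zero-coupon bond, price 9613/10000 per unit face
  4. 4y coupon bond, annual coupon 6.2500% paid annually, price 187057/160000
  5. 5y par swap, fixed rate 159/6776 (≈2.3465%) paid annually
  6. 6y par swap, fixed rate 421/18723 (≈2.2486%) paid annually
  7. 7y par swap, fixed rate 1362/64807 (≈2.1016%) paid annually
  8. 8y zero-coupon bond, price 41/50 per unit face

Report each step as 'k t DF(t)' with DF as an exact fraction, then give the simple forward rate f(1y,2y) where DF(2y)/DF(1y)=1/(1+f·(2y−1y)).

step 1 [1y] swap r/1=39/2461: DF=(1 − 39/2461·(0))/(1+39/2461) = 2461/2500 ≈ 0.984400
step 2 [2y] swap r/1=97/9825: DF=(1 − 97/9825·(0.984400))/(1+97/9825) = 4903/5000 ≈ 0.980600
step 3 [3y] zero: DF = P = 9613/10000 ≈ 0.961300
step 4 [4y] bond c/1=1/16: DF=(187057/160000 − 1/16·(0.984400+0.980600+0.961300))/(1+1/16) = 4641/5000 ≈ 0.928200
step 5 [5y] swap r/1=159/6776: DF=(1 − 159/6776·(0.984400+0.980600+0.961300+0.928200))/(1+159/6776) = 8887/10000 ≈ 0.888700
step 6 [6y] swap r/1=421/18723: DF=(1 − 421/18723·(0.984400+0.980600+0.961300+0.928200+0.888700))/(1+421/18723) = 8737/10000 ≈ 0.873700
step 7 [7y] swap r/1=1362/64807: DF=(1 − 1362/64807·(0.984400+0.980600+0.961300+0.928200+0.888700+0.873700))/(1+1362/64807) = 4319/5000 ≈ 0.863800
step 8 [8y] zero: DF = P = 41/50 ≈ 0.820000

1 1 2461/2500
2 2 4903/5000
3 3 9613/10000
4 4 4641/5000
5 5 8887/10000
6 6 8737/10000
7 7 4319/5000
8 8 41/50
f(1y,2y) = ((2461/2500)/(4903/5000) − 1)/(1) = 19/4903 ≈ 0.3875%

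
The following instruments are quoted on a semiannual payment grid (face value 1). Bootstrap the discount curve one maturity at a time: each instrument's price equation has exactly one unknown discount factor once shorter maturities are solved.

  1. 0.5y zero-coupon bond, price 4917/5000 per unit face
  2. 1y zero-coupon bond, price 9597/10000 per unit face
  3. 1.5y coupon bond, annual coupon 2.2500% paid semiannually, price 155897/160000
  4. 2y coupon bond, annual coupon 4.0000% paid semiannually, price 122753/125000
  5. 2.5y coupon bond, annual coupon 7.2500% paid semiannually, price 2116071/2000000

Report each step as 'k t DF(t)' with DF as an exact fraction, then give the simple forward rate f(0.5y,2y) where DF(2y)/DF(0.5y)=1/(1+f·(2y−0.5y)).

1 1/2 4917/5000
2 1 9597/10000
3 3/2 9419/10000
4 2 4531/5000
5 5/2 2221/2500
f(0.5y,2y) = ((4917/5000)/(4531/5000) − 1)/(3/2) = 772/13593 ≈ 5.6794%

step 1 [0.5y] zero: DF = P = 4917/5000 ≈ 0.983400
step 2 [1y] zero: DF = P = 9597/10000 ≈ 0.959700
step 3 [1.5y] bond c/2=9/800: DF=(155897/160000 − 9/800·(0.983400+0.959700))/(1+9/800) = 9419/10000 ≈ 0.941900
step 4 [2y] bond c/2=1/50: DF=(122753/125000 − 1/50·(0.983400+0.959700+0.941900))/(1+1/50) = 4531/5000 ≈ 0.906200
step 5 [2.5y] bond c/2=29/800: DF=(2116071/2000000 − 29/800·(0.983400+0.959700+0.941900+0.906200))/(1+29/800) = 2221/2500 ≈ 0.888400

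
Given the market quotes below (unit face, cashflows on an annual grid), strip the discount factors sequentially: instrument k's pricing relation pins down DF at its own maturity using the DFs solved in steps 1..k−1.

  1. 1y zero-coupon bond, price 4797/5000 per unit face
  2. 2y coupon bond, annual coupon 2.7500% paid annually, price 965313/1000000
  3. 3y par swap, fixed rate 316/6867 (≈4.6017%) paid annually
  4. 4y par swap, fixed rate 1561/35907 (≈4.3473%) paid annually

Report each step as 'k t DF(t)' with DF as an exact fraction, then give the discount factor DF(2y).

1 1 4797/5000
2 2 4569/5000
3 3 546/625
4 4 8439/10000
DF(2y) = 4569/5000 ≈ 0.913800

step 1 [1y] zero: DF = P = 4797/5000 ≈ 0.959400
step 2 [2y] bond c/1=11/400: DF=(965313/1000000 − 11/400·(0.959400))/(1+11/400) = 4569/5000 ≈ 0.913800
step 3 [3y] swap r/1=316/6867: DF=(1 − 316/6867·(0.959400+0.913800))/(1+316/6867) = 546/625 ≈ 0.873600
step 4 [4y] swap r/1=1561/35907: DF=(1 − 1561/35907·(0.959400+0.913800+0.873600))/(1+1561/35907) = 8439/10000 ≈ 0.843900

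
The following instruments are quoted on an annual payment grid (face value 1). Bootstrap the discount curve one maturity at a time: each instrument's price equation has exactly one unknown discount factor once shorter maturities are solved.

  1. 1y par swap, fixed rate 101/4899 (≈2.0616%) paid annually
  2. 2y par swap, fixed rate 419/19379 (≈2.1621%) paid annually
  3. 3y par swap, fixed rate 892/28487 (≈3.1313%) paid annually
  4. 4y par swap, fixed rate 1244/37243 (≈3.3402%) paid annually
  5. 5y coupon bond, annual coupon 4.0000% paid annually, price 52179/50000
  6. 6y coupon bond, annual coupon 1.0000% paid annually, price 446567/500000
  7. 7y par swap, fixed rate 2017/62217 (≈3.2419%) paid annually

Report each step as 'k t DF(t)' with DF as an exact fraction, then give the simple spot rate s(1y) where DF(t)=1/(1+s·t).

1 1 4899/5000
2 2 9581/10000
3 3 2277/2500
4 4 2189/2500
5 5 4301/5000
6 6 8389/10000
7 7 7983/10000
s(1y) = (1/(4899/5000) − 1)/(1) = 101/4899 ≈ 2.0616%

step 1 [1y] swap r/1=101/4899: DF=(1 − 101/4899·(0))/(1+101/4899) = 4899/5000 ≈ 0.979800
step 2 [2y] swap r/1=419/19379: DF=(1 − 419/19379·(0.979800))/(1+419/19379) = 9581/10000 ≈ 0.958100
step 3 [3y] swap r/1=892/28487: DF=(1 − 892/28487·(0.979800+0.958100))/(1+892/28487) = 2277/2500 ≈ 0.910800
step 4 [4y] swap r/1=1244/37243: DF=(1 − 1244/37243·(0.979800+0.958100+0.910800))/(1+1244/37243) = 2189/2500 ≈ 0.875600
step 5 [5y] bond c/1=1/25: DF=(52179/50000 − 1/25·(0.979800+0.958100+0.910800+0.875600))/(1+1/25) = 4301/5000 ≈ 0.860200
step 6 [6y] bond c/1=1/100: DF=(446567/500000 − 1/100·(0.979800+0.958100+0.910800+0.875600+0.860200))/(1+1/100) = 8389/10000 ≈ 0.838900
step 7 [7y] swap r/1=2017/62217: DF=(1 − 2017/62217·(0.979800+0.958100+0.910800+0.875600+0.860200+0.838900))/(1+2017/62217) = 7983/10000 ≈ 0.798300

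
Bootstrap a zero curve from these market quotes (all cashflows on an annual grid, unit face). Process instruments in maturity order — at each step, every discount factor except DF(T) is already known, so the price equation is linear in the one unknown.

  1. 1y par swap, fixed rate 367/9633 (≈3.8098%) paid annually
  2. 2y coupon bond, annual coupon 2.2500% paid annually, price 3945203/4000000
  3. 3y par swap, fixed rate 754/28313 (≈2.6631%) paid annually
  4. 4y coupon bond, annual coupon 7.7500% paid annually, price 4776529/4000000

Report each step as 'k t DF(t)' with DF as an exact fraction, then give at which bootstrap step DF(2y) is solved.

step 1 [1y] swap r/1=367/9633: DF=(1 − 367/9633·(0))/(1+367/9633) = 9633/10000 ≈ 0.963300
step 2 [2y] bond c/1=9/400: DF=(3945203/4000000 − 9/400·(0.963300))/(1+9/400) = 4717/5000 ≈ 0.943400
step 3 [3y] swap r/1=754/28313: DF=(1 − 754/28313·(0.963300+0.943400))/(1+754/28313) = 4623/5000 ≈ 0.924600
step 4 [4y] bond c/1=31/400: DF=(4776529/4000000 − 31/400·(0.963300+0.943400+0.924600))/(1+31/400) = 4523/5000 ≈ 0.904600

1 1 9633/10000
2 2 4717/5000
3 3 4623/5000
4 4 4523/5000
DF(2y) is solved at step 2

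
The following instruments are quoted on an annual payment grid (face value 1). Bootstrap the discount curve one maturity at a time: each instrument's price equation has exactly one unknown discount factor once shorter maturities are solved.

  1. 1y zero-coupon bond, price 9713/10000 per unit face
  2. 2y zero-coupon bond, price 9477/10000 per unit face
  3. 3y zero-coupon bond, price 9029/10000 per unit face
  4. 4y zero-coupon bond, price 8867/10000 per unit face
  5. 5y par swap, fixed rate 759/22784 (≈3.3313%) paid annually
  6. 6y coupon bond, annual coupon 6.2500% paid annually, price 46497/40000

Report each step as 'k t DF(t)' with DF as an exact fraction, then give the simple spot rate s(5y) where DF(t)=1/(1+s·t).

step 1 [1y] zero: DF = P = 9713/10000 ≈ 0.971300
step 2 [2y] zero: DF = P = 9477/10000 ≈ 0.947700
step 3 [3y] zero: DF = P = 9029/10000 ≈ 0.902900
step 4 [4y] zero: DF = P = 8867/10000 ≈ 0.886700
step 5 [5y] swap r/1=759/22784: DF=(1 − 759/22784·(0.971300+0.947700+0.902900+0.886700))/(1+759/22784) = 4241/5000 ≈ 0.848200
step 6 [6y] bond c/1=1/16: DF=(46497/40000 − 1/16·(0.971300+0.947700+0.902900+0.886700+0.848200))/(1+1/16) = 413/500 ≈ 0.826000

1 1 9713/10000
2 2 9477/10000
3 3 9029/10000
4 4 8867/10000
5 5 4241/5000
6 6 413/500
s(5y) = (1/(4241/5000) − 1)/(5) = 759/21205 ≈ 3.5793%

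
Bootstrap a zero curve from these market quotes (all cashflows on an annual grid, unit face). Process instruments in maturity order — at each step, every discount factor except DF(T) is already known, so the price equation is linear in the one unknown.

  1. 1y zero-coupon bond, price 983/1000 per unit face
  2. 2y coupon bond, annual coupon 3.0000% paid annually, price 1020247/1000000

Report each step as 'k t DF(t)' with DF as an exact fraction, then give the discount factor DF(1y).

step 1 [1y] zero: DF = P = 983/1000 ≈ 0.983000
step 2 [2y] bond c/1=3/100: DF=(1020247/1000000 − 3/100·(0.983000))/(1+3/100) = 9619/10000 ≈ 0.961900

1 1 983/1000
2 2 9619/10000
DF(1y) = 983/1000 ≈ 0.983000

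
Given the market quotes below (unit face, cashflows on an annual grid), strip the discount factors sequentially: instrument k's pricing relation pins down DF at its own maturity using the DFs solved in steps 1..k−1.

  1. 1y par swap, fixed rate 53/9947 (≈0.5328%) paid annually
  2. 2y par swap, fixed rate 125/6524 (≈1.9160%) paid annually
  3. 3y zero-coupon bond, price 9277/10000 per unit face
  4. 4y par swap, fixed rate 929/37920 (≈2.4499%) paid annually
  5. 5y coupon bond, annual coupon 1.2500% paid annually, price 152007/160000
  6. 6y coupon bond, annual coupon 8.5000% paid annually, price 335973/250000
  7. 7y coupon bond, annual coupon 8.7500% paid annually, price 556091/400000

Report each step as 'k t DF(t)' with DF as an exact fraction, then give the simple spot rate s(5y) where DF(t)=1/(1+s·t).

step 1 [1y] swap r/1=53/9947: DF=(1 − 53/9947·(0))/(1+53/9947) = 9947/10000 ≈ 0.994700
step 2 [2y] swap r/1=125/6524: DF=(1 − 125/6524·(0.994700))/(1+125/6524) = 77/80 ≈ 0.962500
step 3 [3y] zero: DF = P = 9277/10000 ≈ 0.927700
step 4 [4y] swap r/1=929/37920: DF=(1 − 929/37920·(0.994700+0.962500+0.927700))/(1+929/37920) = 9071/10000 ≈ 0.907100
step 5 [5y] bond c/1=1/80: DF=(152007/160000 − 1/80·(0.994700+0.962500+0.927700+0.907100))/(1+1/80) = 1783/2000 ≈ 0.891500
step 6 [6y] bond c/1=17/200: DF=(335973/250000 − 17/200·(0.994700+0.962500+0.927700+0.907100+0.891500))/(1+17/200) = 8717/10000 ≈ 0.871700
step 7 [7y] bond c/1=7/80: DF=(556091/400000 − 7/80·(0.994700+0.962500+0.927700+0.907100+0.891500+0.871700))/(1+7/80) = 4157/5000 ≈ 0.831400

1 1 9947/10000
2 2 77/80
3 3 9277/10000
4 4 9071/10000
5 5 1783/2000
6 6 8717/10000
7 7 4157/5000
s(5y) = (1/(1783/2000) − 1)/(5) = 217/8915 ≈ 2.4341%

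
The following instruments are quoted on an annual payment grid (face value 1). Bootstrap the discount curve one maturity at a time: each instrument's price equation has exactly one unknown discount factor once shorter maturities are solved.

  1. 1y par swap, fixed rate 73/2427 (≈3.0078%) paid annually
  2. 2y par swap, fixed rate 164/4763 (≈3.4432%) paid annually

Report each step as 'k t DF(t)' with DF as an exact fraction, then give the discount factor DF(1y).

step 1 [1y] swap r/1=73/2427: DF=(1 − 73/2427·(0))/(1+73/2427) = 2427/2500 ≈ 0.970800
step 2 [2y] swap r/1=164/4763: DF=(1 − 164/4763·(0.970800))/(1+164/4763) = 584/625 ≈ 0.934400

1 1 2427/2500
2 2 584/625
DF(1y) = 2427/2500 ≈ 0.970800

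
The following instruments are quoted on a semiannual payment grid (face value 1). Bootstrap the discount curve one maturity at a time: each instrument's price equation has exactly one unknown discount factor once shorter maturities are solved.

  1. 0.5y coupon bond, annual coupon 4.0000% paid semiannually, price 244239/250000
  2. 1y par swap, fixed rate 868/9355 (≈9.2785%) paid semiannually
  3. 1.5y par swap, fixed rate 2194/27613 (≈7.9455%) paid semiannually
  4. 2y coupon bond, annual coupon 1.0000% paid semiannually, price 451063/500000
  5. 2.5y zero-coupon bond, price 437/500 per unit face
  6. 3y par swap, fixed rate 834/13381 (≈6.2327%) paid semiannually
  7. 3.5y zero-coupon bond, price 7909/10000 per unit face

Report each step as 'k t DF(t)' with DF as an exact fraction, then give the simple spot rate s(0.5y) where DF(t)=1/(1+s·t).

step 1 [0.5y] bond c/2=1/50: DF=(244239/250000 − 1/50·(0))/(1+1/50) = 4789/5000 ≈ 0.957800
step 2 [1y] swap r/2=434/9355: DF=(1 − 434/9355·(0.957800))/(1+434/9355) = 2283/2500 ≈ 0.913200
step 3 [1.5y] swap r/2=1097/27613: DF=(1 − 1097/27613·(0.957800+0.913200))/(1+1097/27613) = 8903/10000 ≈ 0.890300
step 4 [2y] bond c/2=1/200: DF=(451063/500000 − 1/200·(0.957800+0.913200+0.890300))/(1+1/200) = 8839/10000 ≈ 0.883900
step 5 [2.5y] zero: DF = P = 437/500 ≈ 0.874000
step 6 [3y] swap r/2=417/13381: DF=(1 − 417/13381·(0.957800+0.913200+0.890300+0.883900+0.874000))/(1+417/13381) = 2083/2500 ≈ 0.833200
step 7 [3.5y] zero: DF = P = 7909/10000 ≈ 0.790900

1 1/2 4789/5000
2 1 2283/2500
3 3/2 8903/10000
4 2 8839/10000
5 5/2 437/500
6 3 2083/2500
7 7/2 7909/10000
s(0.5y) = (1/(4789/5000) − 1)/(1/2) = 422/4789 ≈ 8.8119%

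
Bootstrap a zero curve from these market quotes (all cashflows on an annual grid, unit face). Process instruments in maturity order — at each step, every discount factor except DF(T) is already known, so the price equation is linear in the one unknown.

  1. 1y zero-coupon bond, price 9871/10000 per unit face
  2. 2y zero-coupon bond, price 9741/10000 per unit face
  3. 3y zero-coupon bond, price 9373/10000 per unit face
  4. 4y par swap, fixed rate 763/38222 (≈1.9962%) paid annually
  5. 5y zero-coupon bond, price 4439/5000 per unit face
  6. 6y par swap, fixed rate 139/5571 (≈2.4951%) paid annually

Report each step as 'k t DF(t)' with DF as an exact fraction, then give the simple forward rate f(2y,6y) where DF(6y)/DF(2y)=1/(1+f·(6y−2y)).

step 1 [1y] zero: DF = P = 9871/10000 ≈ 0.987100
step 2 [2y] zero: DF = P = 9741/10000 ≈ 0.974100
step 3 [3y] zero: DF = P = 9373/10000 ≈ 0.937300
step 4 [4y] swap r/1=763/38222: DF=(1 − 763/38222·(0.987100+0.974100+0.937300))/(1+763/38222) = 9237/10000 ≈ 0.923700
step 5 [5y] zero: DF = P = 4439/5000 ≈ 0.887800
step 6 [6y] swap r/1=139/5571: DF=(1 − 139/5571·(0.987100+0.974100+0.937300+0.923700+0.887800))/(1+139/5571) = 861/1000 ≈ 0.861000

1 1 9871/10000
2 2 9741/10000
3 3 9373/10000
4 4 9237/10000
5 5 4439/5000
6 6 861/1000
f(2y,6y) = ((9741/10000)/(861/1000) − 1)/(4) = 377/11480 ≈ 3.2840%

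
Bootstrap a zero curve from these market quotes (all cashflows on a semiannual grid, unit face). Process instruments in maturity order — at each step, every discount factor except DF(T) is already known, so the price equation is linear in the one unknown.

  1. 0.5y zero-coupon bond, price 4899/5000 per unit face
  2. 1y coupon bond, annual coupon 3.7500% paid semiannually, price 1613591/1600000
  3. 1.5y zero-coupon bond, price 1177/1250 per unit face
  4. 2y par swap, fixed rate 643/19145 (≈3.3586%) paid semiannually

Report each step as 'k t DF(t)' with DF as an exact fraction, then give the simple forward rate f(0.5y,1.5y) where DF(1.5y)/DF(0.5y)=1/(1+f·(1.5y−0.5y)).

step 1 [0.5y] zero: DF = P = 4899/5000 ≈ 0.979800
step 2 [1y] bond c/2=3/160: DF=(1613591/1600000 − 3/160·(0.979800))/(1+3/160) = 9719/10000 ≈ 0.971900
step 3 [1.5y] zero: DF = P = 1177/1250 ≈ 0.941600
step 4 [2y] swap r/2=643/38290: DF=(1 − 643/38290·(0.979800+0.971900+0.941600))/(1+643/38290) = 9357/10000 ≈ 0.935700

1 1/2 4899/5000
2 1 9719/10000
3 3/2 1177/1250
4 2 9357/10000
f(0.5y,1.5y) = ((4899/5000)/(1177/1250) − 1)/(1) = 191/4708 ≈ 4.0569%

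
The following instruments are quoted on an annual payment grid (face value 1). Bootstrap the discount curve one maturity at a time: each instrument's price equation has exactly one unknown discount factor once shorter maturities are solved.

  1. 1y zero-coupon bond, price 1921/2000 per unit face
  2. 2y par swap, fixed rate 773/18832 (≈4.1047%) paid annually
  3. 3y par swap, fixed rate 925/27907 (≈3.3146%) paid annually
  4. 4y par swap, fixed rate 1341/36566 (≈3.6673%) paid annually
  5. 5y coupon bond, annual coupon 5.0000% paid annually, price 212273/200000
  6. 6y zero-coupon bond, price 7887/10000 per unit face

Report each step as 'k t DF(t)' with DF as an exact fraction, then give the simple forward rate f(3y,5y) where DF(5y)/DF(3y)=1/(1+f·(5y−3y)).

1 1 1921/2000
2 2 9227/10000
3 3 363/400
4 4 8659/10000
5 5 8367/10000
6 6 7887/10000
f(3y,5y) = ((363/400)/(8367/10000) − 1)/(2) = 118/2789 ≈ 4.2309%

step 1 [1y] zero: DF = P = 1921/2000 ≈ 0.960500
step 2 [2y] swap r/1=773/18832: DF=(1 − 773/18832·(0.960500))/(1+773/18832) = 9227/10000 ≈ 0.922700
step 3 [3y] swap r/1=925/27907: DF=(1 − 925/27907·(0.960500+0.922700))/(1+925/27907) = 363/400 ≈ 0.907500
step 4 [4y] swap r/1=1341/36566: DF=(1 − 1341/36566·(0.960500+0.922700+0.907500))/(1+1341/36566) = 8659/10000 ≈ 0.865900
step 5 [5y] bond c/1=1/20: DF=(212273/200000 − 1/20·(0.960500+0.922700+0.907500+0.865900))/(1+1/20) = 8367/10000 ≈ 0.836700
step 6 [6y] zero: DF = P = 7887/10000 ≈ 0.788700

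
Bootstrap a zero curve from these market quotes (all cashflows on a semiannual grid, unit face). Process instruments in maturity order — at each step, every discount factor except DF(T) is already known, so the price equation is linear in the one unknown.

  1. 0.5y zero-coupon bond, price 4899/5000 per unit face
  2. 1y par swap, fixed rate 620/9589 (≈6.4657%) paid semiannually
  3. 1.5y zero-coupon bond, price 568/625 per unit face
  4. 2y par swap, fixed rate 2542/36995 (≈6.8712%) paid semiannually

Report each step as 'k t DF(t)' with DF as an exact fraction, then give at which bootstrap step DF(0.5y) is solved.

step 1 [0.5y] zero: DF = P = 4899/5000 ≈ 0.979800
step 2 [1y] swap r/2=310/9589: DF=(1 − 310/9589·(0.979800))/(1+310/9589) = 469/500 ≈ 0.938000
step 3 [1.5y] zero: DF = P = 568/625 ≈ 0.908800
step 4 [2y] swap r/2=1271/36995: DF=(1 − 1271/36995·(0.979800+0.938000+0.908800))/(1+1271/36995) = 8729/10000 ≈ 0.872900

1 1/2 4899/5000
2 1 469/500
3 3/2 568/625
4 2 8729/10000
DF(0.5y) is solved at step 1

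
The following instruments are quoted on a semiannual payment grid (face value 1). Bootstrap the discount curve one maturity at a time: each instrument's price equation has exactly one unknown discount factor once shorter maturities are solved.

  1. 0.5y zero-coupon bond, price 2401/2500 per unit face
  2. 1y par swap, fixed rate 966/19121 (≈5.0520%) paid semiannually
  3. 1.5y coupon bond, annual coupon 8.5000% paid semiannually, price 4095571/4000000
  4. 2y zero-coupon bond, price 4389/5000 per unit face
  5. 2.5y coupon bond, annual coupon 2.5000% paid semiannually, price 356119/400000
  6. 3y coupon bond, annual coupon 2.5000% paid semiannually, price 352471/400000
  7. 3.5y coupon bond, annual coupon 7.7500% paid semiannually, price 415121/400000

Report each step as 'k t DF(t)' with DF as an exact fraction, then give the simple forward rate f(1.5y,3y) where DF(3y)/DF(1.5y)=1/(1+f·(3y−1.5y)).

1 1/2 2401/2500
2 1 9517/10000
3 3/2 4521/5000
4 2 4389/5000
5 5/2 8337/10000
6 3 509/625
7 7/2 3999/5000
f(1.5y,3y) = ((4521/5000)/(509/625) − 1)/(3/2) = 449/6108 ≈ 7.3510%

step 1 [0.5y] zero: DF = P = 2401/2500 ≈ 0.960400
step 2 [1y] swap r/2=483/19121: DF=(1 − 483/19121·(0.960400))/(1+483/19121) = 9517/10000 ≈ 0.951700
step 3 [1.5y] bond c/2=17/400: DF=(4095571/4000000 − 17/400·(0.960400+0.951700))/(1+17/400) = 4521/5000 ≈ 0.904200
step 4 [2y] zero: DF = P = 4389/5000 ≈ 0.877800
step 5 [2.5y] bond c/2=1/80: DF=(356119/400000 − 1/80·(0.960400+0.951700+0.904200+0.877800))/(1+1/80) = 8337/10000 ≈ 0.833700
step 6 [3y] bond c/2=1/80: DF=(352471/400000 − 1/80·(0.960400+0.951700+0.904200+0.877800+0.833700))/(1+1/80) = 509/625 ≈ 0.814400
step 7 [3.5y] bond c/2=31/800: DF=(415121/400000 − 31/800·(0.960400+0.951700+0.904200+0.877800+0.833700+0.814400))/(1+31/800) = 3999/5000 ≈ 0.799800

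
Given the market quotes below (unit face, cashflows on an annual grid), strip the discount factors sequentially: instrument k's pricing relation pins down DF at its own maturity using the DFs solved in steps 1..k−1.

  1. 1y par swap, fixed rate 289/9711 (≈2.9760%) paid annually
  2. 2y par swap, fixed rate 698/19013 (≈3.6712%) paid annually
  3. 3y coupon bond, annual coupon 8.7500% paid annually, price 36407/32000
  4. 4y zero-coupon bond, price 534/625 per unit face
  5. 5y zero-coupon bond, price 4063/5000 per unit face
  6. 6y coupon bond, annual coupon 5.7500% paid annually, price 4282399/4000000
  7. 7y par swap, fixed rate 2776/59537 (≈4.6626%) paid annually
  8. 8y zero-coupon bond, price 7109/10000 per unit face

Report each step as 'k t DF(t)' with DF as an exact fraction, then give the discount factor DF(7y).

1 1 9711/10000
2 2 4651/5000
3 3 2233/2500
4 4 534/625
5 5 4063/5000
6 6 3849/5000
7 7 903/1250
8 8 7109/10000
DF(7y) = 903/1250 ≈ 0.722400

step 1 [1y] swap r/1=289/9711: DF=(1 − 289/9711·(0))/(1+289/9711) = 9711/10000 ≈ 0.971100
step 2 [2y] swap r/1=698/19013: DF=(1 − 698/19013·(0.971100))/(1+698/19013) = 4651/5000 ≈ 0.930200
step 3 [3y] bond c/1=7/80: DF=(36407/32000 − 7/80·(0.971100+0.930200))/(1+7/80) = 2233/2500 ≈ 0.893200
step 4 [4y] zero: DF = P = 534/625 ≈ 0.854400
step 5 [5y] zero: DF = P = 4063/5000 ≈ 0.812600
step 6 [6y] bond c/1=23/400: DF=(4282399/4000000 − 23/400·(0.971100+0.930200+0.893200+0.854400+0.812600))/(1+23/400) = 3849/5000 ≈ 0.769800
step 7 [7y] swap r/1=2776/59537: DF=(1 − 2776/59537·(0.971100+0.930200+0.893200+0.854400+0.812600+0.769800))/(1+2776/59537) = 903/1250 ≈ 0.722400
step 8 [8y] zero: DF = P = 7109/10000 ≈ 0.710900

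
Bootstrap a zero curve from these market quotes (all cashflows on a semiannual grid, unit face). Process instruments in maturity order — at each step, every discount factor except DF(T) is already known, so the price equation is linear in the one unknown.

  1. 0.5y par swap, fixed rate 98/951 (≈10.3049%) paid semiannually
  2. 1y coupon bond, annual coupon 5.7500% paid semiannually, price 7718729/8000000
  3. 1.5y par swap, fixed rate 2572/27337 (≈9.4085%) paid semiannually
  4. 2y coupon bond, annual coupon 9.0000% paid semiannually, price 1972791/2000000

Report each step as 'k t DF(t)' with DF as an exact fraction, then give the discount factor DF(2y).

step 1 [0.5y] swap r/2=49/951: DF=(1 − 49/951·(0))/(1+49/951) = 951/1000 ≈ 0.951000
step 2 [1y] bond c/2=23/800: DF=(7718729/8000000 − 23/800·(0.951000))/(1+23/800) = 9113/10000 ≈ 0.911300
step 3 [1.5y] swap r/2=1286/27337: DF=(1 − 1286/27337·(0.951000+0.911300))/(1+1286/27337) = 4357/5000 ≈ 0.871400
step 4 [2y] bond c/2=9/200: DF=(1972791/2000000 − 9/200·(0.951000+0.911300+0.871400))/(1+9/200) = 4131/5000 ≈ 0.826200

1 1/2 951/1000
2 1 9113/10000
3 3/2 4357/5000
4 2 4131/5000
DF(2y) = 4131/5000 ≈ 0.826200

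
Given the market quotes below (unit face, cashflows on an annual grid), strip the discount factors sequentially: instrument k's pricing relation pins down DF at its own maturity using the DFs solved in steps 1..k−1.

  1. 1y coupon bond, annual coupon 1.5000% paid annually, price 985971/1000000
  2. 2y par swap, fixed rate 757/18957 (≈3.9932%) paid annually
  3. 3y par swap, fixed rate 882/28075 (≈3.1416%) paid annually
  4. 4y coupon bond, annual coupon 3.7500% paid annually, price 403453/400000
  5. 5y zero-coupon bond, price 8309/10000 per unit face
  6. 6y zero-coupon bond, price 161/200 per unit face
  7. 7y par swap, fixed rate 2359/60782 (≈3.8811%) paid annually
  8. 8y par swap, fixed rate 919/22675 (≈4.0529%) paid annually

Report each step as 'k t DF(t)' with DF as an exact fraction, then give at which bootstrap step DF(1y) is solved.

step 1 [1y] bond c/1=3/200: DF=(985971/1000000 − 3/200·(0))/(1+3/200) = 4857/5000 ≈ 0.971400
step 2 [2y] swap r/1=757/18957: DF=(1 − 757/18957·(0.971400))/(1+757/18957) = 9243/10000 ≈ 0.924300
step 3 [3y] swap r/1=882/28075: DF=(1 − 882/28075·(0.971400+0.924300))/(1+882/28075) = 4559/5000 ≈ 0.911800
step 4 [4y] bond c/1=3/80: DF=(403453/400000 − 3/80·(0.971400+0.924300+0.911800))/(1+3/80) = 8707/10000 ≈ 0.870700
step 5 [5y] zero: DF = P = 8309/10000 ≈ 0.830900
step 6 [6y] zero: DF = P = 161/200 ≈ 0.805000
step 7 [7y] swap r/1=2359/60782: DF=(1 − 2359/60782·(0.971400+0.924300+0.911800+0.870700+0.830900+0.805000))/(1+2359/60782) = 7641/10000 ≈ 0.764100
step 8 [8y] swap r/1=919/22675: DF=(1 − 919/22675·(0.971400+0.924300+0.911800+0.870700+0.830900+0.805000+0.764100))/(1+919/22675) = 7243/10000 ≈ 0.724300

1 1 4857/5000
2 2 9243/10000
3 3 4559/5000
4 4 8707/10000
5 5 8309/10000
6 6 161/200
7 7 7641/10000
8 8 7243/10000
DF(1y) is solved at step 1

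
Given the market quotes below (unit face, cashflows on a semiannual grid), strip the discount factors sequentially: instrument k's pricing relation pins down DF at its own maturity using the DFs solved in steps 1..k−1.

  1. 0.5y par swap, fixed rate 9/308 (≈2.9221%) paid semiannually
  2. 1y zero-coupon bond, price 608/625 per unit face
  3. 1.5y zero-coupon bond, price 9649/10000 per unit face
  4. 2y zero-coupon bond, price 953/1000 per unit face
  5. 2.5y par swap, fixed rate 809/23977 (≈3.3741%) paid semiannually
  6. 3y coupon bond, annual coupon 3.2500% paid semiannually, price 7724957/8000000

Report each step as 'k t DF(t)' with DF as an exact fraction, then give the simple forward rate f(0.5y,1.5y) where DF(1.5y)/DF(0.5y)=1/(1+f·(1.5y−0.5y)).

1 1/2 616/625
2 1 608/625
3 3/2 9649/10000
4 2 953/1000
5 5/2 9191/10000
6 3 1747/2000
f(0.5y,1.5y) = ((616/625)/(9649/10000) − 1)/(1) = 207/9649 ≈ 2.1453%

step 1 [0.5y] swap r/2=9/616: DF=(1 − 9/616·(0))/(1+9/616) = 616/625 ≈ 0.985600
step 2 [1y] zero: DF = P = 608/625 ≈ 0.972800
step 3 [1.5y] zero: DF = P = 9649/10000 ≈ 0.964900
step 4 [2y] zero: DF = P = 953/1000 ≈ 0.953000
step 5 [2.5y] swap r/2=809/47954: DF=(1 − 809/47954·(0.985600+0.972800+0.964900+0.953000))/(1+809/47954) = 9191/10000 ≈ 0.919100
step 6 [3y] bond c/2=13/800: DF=(7724957/8000000 − 13/800·(0.985600+0.972800+0.964900+0.953000+0.919100))/(1+13/800) = 1747/2000 ≈ 0.873500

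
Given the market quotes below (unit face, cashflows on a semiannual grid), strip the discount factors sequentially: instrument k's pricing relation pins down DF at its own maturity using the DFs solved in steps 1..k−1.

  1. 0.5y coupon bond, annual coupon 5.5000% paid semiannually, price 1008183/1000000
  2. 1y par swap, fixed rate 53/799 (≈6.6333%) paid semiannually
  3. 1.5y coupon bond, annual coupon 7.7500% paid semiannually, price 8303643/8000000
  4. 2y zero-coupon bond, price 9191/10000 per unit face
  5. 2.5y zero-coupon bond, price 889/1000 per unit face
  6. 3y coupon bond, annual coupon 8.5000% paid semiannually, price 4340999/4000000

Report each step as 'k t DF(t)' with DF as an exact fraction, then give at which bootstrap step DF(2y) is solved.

1 1/2 2453/2500
2 1 2341/2500
3 3/2 9277/10000
4 2 9191/10000
5 5/2 889/1000
6 3 8513/10000
DF(2y) is solved at step 4

step 1 [0.5y] bond c/2=11/400: DF=(1008183/1000000 − 11/400·(0))/(1+11/400) = 2453/2500 ≈ 0.981200
step 2 [1y] swap r/2=53/1598: DF=(1 − 53/1598·(0.981200))/(1+53/1598) = 2341/2500 ≈ 0.936400
step 3 [1.5y] bond c/2=31/800: DF=(8303643/8000000 − 31/800·(0.981200+0.936400))/(1+31/800) = 9277/10000 ≈ 0.927700
step 4 [2y] zero: DF = P = 9191/10000 ≈ 0.919100
step 5 [2.5y] zero: DF = P = 889/1000 ≈ 0.889000
step 6 [3y] bond c/2=17/400: DF=(4340999/4000000 − 17/400·(0.981200+0.936400+0.927700+0.919100+0.889000))/(1+17/400) = 8513/10000 ≈ 0.851300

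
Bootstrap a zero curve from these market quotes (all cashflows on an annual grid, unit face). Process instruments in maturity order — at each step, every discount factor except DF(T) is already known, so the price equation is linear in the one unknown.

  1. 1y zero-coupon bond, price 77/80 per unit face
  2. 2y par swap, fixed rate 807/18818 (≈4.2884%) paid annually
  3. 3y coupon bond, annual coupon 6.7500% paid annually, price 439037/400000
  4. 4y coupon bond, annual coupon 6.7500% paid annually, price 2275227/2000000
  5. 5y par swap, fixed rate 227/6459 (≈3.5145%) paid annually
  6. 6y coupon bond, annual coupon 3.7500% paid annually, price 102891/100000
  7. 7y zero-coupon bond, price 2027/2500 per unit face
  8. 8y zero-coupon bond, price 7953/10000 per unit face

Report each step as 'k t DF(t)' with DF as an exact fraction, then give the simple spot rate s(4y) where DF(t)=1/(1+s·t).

step 1 [1y] zero: DF = P = 77/80 ≈ 0.962500
step 2 [2y] swap r/1=807/18818: DF=(1 − 807/18818·(0.962500))/(1+807/18818) = 9193/10000 ≈ 0.919300
step 3 [3y] bond c/1=27/400: DF=(439037/400000 − 27/400·(0.962500+0.919300))/(1+27/400) = 2273/2500 ≈ 0.909200
step 4 [4y] bond c/1=27/400: DF=(2275227/2000000 − 27/400·(0.962500+0.919300+0.909200))/(1+27/400) = 2223/2500 ≈ 0.889200
step 5 [5y] swap r/1=227/6459: DF=(1 − 227/6459·(0.962500+0.919300+0.909200+0.889200))/(1+227/6459) = 8411/10000 ≈ 0.841100
step 6 [6y] bond c/1=3/80: DF=(102891/100000 − 3/80·(0.962500+0.919300+0.909200+0.889200+0.841100))/(1+3/80) = 8283/10000 ≈ 0.828300
step 7 [7y] zero: DF = P = 2027/2500 ≈ 0.810800
step 8 [8y] zero: DF = P = 7953/10000 ≈ 0.795300

1 1 77/80
2 2 9193/10000
3 3 2273/2500
4 4 2223/2500
5 5 8411/10000
6 6 8283/10000
7 7 2027/2500
8 8 7953/10000
s(4y) = (1/(2223/2500) − 1)/(4) = 277/8892 ≈ 3.1152%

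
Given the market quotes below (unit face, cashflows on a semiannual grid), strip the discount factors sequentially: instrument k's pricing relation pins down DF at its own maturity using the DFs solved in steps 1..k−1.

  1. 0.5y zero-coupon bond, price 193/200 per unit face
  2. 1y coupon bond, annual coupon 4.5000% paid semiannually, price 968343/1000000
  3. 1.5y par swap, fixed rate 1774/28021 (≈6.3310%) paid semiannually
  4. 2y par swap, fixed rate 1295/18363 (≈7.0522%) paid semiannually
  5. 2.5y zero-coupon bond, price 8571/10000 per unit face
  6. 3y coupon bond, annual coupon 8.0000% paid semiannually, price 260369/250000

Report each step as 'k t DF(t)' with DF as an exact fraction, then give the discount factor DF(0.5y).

step 1 [0.5y] zero: DF = P = 193/200 ≈ 0.965000
step 2 [1y] bond c/2=9/400: DF=(968343/1000000 − 9/400·(0.965000))/(1+9/400) = 4629/5000 ≈ 0.925800
step 3 [1.5y] swap r/2=887/28021: DF=(1 − 887/28021·(0.965000+0.925800))/(1+887/28021) = 9113/10000 ≈ 0.911300
step 4 [2y] swap r/2=1295/36726: DF=(1 − 1295/36726·(0.965000+0.925800+0.911300))/(1+1295/36726) = 1741/2000 ≈ 0.870500
step 5 [2.5y] zero: DF = P = 8571/10000 ≈ 0.857100
step 6 [3y] bond c/2=1/25: DF=(260369/250000 − 1/25·(0.965000+0.925800+0.911300+0.870500+0.857100))/(1+1/25) = 517/625 ≈ 0.827200

1 1/2 193/200
2 1 4629/5000
3 3/2 9113/10000
4 2 1741/2000
5 5/2 8571/10000
6 3 517/625
DF(0.5y) = 193/200 ≈ 0.965000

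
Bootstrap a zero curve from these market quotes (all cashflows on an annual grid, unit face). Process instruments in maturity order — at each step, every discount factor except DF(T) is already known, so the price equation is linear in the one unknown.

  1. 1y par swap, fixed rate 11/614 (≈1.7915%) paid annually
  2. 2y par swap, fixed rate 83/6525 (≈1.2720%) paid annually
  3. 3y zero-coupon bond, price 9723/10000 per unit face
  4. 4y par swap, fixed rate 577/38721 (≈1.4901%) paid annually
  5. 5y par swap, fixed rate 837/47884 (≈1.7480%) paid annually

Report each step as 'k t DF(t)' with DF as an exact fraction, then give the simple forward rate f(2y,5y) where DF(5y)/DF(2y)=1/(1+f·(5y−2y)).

step 1 [1y] swap r/1=11/614: DF=(1 − 11/614·(0))/(1+11/614) = 614/625 ≈ 0.982400
step 2 [2y] swap r/1=83/6525: DF=(1 − 83/6525·(0.982400))/(1+83/6525) = 9751/10000 ≈ 0.975100
step 3 [3y] zero: DF = P = 9723/10000 ≈ 0.972300
step 4 [4y] swap r/1=577/38721: DF=(1 − 577/38721·(0.982400+0.975100+0.972300))/(1+577/38721) = 9423/10000 ≈ 0.942300
step 5 [5y] swap r/1=837/47884: DF=(1 − 837/47884·(0.982400+0.975100+0.972300+0.942300))/(1+837/47884) = 9163/10000 ≈ 0.916300

1 1 614/625
2 2 9751/10000
3 3 9723/10000
4 4 9423/10000
5 5 9163/10000
f(2y,5y) = ((9751/10000)/(9163/10000) − 1)/(3) = 4/187 ≈ 2.1390%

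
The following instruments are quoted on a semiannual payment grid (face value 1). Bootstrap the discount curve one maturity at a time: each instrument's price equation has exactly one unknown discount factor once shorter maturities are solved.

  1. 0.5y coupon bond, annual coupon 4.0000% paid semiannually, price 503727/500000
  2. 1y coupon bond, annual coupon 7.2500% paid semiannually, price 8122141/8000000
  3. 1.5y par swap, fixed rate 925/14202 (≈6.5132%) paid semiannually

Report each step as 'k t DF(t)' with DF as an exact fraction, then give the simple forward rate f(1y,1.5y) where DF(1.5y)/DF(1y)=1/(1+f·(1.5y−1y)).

1 1/2 9877/10000
2 1 2363/2500
3 3/2 363/400
f(1y,1.5y) = ((2363/2500)/(363/400) − 1)/(1/2) = 754/9075 ≈ 8.3085%

step 1 [0.5y] bond c/2=1/50: DF=(503727/500000 − 1/50·(0))/(1+1/50) = 9877/10000 ≈ 0.987700
step 2 [1y] bond c/2=29/800: DF=(8122141/8000000 − 29/800·(0.987700))/(1+29/800) = 2363/2500 ≈ 0.945200
step 3 [1.5y] swap r/2=925/28404: DF=(1 − 925/28404·(0.987700+0.945200))/(1+925/28404) = 363/400 ≈ 0.907500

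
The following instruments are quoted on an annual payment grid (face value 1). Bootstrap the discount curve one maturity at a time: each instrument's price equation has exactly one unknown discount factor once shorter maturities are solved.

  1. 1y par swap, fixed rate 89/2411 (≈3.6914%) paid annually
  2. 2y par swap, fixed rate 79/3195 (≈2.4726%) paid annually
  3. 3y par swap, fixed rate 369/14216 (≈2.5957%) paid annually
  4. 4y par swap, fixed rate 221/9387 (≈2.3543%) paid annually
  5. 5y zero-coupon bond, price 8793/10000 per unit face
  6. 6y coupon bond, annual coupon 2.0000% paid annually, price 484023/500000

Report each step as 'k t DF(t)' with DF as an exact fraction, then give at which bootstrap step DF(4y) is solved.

1 1 2411/2500
2 2 4763/5000
3 3 4631/5000
4 4 2279/2500
5 5 8793/10000
6 6 4291/5000
DF(4y) is solved at step 4

step 1 [1y] swap r/1=89/2411: DF=(1 − 89/2411·(0))/(1+89/2411) = 2411/2500 ≈ 0.964400
step 2 [2y] swap r/1=79/3195: DF=(1 − 79/3195·(0.964400))/(1+79/3195) = 4763/5000 ≈ 0.952600
step 3 [3y] swap r/1=369/14216: DF=(1 − 369/14216·(0.964400+0.952600))/(1+369/14216) = 4631/5000 ≈ 0.926200
step 4 [4y] swap r/1=221/9387: DF=(1 − 221/9387·(0.964400+0.952600+0.926200))/(1+221/9387) = 2279/2500 ≈ 0.911600
step 5 [5y] zero: DF = P = 8793/10000 ≈ 0.879300
step 6 [6y] bond c/1=1/50: DF=(484023/500000 − 1/50·(0.964400+0.952600+0.926200+0.911600+0.879300))/(1+1/50) = 4291/5000 ≈ 0.858200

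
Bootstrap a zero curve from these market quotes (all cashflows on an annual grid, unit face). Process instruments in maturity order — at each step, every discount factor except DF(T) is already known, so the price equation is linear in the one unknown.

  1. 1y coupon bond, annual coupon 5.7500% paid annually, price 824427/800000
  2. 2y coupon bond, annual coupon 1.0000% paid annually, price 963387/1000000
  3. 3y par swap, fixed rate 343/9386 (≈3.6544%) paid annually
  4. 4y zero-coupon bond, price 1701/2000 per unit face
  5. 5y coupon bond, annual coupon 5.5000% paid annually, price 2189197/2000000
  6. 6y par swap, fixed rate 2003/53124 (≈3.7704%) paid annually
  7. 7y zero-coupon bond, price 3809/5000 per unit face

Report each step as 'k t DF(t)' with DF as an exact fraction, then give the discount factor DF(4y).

step 1 [1y] bond c/1=23/400: DF=(824427/800000 − 23/400·(0))/(1+23/400) = 1949/2000 ≈ 0.974500
step 2 [2y] bond c/1=1/100: DF=(963387/1000000 − 1/100·(0.974500))/(1+1/100) = 4721/5000 ≈ 0.944200
step 3 [3y] swap r/1=343/9386: DF=(1 − 343/9386·(0.974500+0.944200))/(1+343/9386) = 8971/10000 ≈ 0.897100
step 4 [4y] zero: DF = P = 1701/2000 ≈ 0.850500
step 5 [5y] bond c/1=11/200: DF=(2189197/2000000 − 11/200·(0.974500+0.944200+0.897100+0.850500))/(1+11/200) = 529/625 ≈ 0.846400
step 6 [6y] swap r/1=2003/53124: DF=(1 − 2003/53124·(0.974500+0.944200+0.897100+0.850500+0.846400))/(1+2003/53124) = 7997/10000 ≈ 0.799700
step 7 [7y] zero: DF = P = 3809/5000 ≈ 0.761800

1 1 1949/2000
2 2 4721/5000
3 3 8971/10000
4 4 1701/2000
5 5 529/625
6 6 7997/10000
7 7 3809/5000
DF(4y) = 1701/2000 ≈ 0.850500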